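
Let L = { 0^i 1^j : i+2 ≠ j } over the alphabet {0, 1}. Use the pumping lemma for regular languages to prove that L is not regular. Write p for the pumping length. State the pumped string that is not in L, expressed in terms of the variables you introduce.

0^{p+p!} 1^{p+p!+2}

Assume L is regular; let p be its pumping constant.
Choose w = 0^p 1^{p+p!+2}. Since p ≠ (p+p!+2)-2 = p+p!, w ∈ L; and |w| ≥ p.
The pumping lemma gives a decomposition w = xyz where |xy| ≤ p and |y| ≥ 1.
The first p characters of w are 0's, so xy (and hence y) consists only of 0's. Write y = 0^k, 1 ≤ k ≤ p.
Since 1 ≤ k ≤ p, k divides p!; set t = 1 + p!/k. Then xy^t z has p + (p!/k)·k = p + p! copies of 0. Now the 0-count is p+p! and (1-count)-2 = (p+p!+2)-2 = p+p!, so i+2 ≠ j fails. So xy^t z = 0^{p+p!} 1^{p+p!+2} ∉ L.
This contradicts the pumping lemma, so L is not regular.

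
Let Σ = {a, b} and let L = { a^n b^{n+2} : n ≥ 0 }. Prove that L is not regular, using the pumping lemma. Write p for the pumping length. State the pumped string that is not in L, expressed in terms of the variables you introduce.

a^{p+k} b^{p+2}

Assume L is regular; let p be its pumping constant.
Let w = a^p b^{p+2} ∈ L; note |w| = 2p+2 ≥ p.
Write w = xyz as guaranteed by the lemma, with |xy| ≤ p and y is nonempty.
Since the first p symbols of w are all a's and |xy| ≤ p, y lies entirely in the leading a-block: y = a^k for some k with 1 ≤ k ≤ p.
Pump with i = 2: xy^2z = a^{p+k} b^{p+2}. For this to lie in L we would need p+2 = (p+k)+2, which forces k = 0. But k ≥ 1, so xy^2z ∉ L.
This is a contradiction; hence L is not regular.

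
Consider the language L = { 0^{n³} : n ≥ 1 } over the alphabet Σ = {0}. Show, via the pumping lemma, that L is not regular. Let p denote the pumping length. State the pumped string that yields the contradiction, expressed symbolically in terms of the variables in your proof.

0^{p³+k}

Assume L is regular. Let p be the pumping length given by the pumping lemma.
Take w = 0^{p³} ∈ L with |w| = p³ ≥ p.
By the pumping lemma, w = xyz with |xy| ≤ p and |y| > 0.
Then y = 0^k for some k with 1 ≤ k ≤ p.
Pump with i = 2: xy^2z = 0^{p³+k}. Since 1 ≤ k ≤ p, p³ < p³+k ≤ p³+p < p³+3p²+3p+1 = (p+1)³, so p³+k is not a perfect cube. So xy^2z ∉ L.
This is a contradiction; hence L is not regular.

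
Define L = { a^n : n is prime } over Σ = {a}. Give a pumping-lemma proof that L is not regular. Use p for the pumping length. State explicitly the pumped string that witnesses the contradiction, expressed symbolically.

Toward a contradiction, assume L is regular with pumping length p.
Let q be a prime with q ≥ p+2 (infinitely many primes exist), and take w = a^q ∈ L with |w| = q ≥ p.
The pumping lemma gives a decomposition w = xyz where |xy| ≤ p and y is nonempty.
Then y = a^k for some k with 1 ≤ k ≤ p.
Since 1 ≤ k ≤ p, |xz| = q-k. Pump with i = q+1: |xy^{q+1}z| = (q-k)+(q+1)k = q+qk = q(1+k), which is composite (both factors ≥ 2). So xy^{q+1}z = a^{q(1+k)} ∉ L.
This contradicts the pumping lemma, so L is not regular.

a^{q(1+k)}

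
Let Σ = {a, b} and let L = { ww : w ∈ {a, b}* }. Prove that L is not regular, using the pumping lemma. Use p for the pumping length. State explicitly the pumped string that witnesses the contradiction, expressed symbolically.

Assume L is regular; let p be its pumping constant.
Take w = a^p b^p a^p b^p = uu where u = a^pb^p; then w ∈ L and |w| = 4p ≥ p.
By the pumping lemma, w = xyz with |xy| ≤ p and |y| ≥ 1.
The first p characters of w are a's, so xy (and hence y) consists only of a's. Write y = a^k, 1 ≤ k ≤ p.
Pump with i = 2: xy^2z = a^{p+k} b^p a^p b^p, of length 4p+k. Suppose this equals vv. The string starts with a and ends with b, so v does too; thus the boundary between the two copies of v is a b→a transition. There is exactly one such transition, at position 2p+k, so |v| = 2p+k and |vv| = 4p+2k ≠ 4p+k since k ≥ 1. So xy^2z ∉ L.
This is a contradiction; hence L is not regular.

a^{p+k} b^p a^p b^p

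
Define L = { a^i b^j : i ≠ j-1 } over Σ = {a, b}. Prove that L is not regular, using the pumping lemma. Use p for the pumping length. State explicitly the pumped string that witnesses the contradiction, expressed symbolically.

a^{p+p!} b^{p+p!+1}

Toward a contradiction, assume L is regular with pumping length p.
Choose w = a^p b^{p+p!+1}. Since p ≠ (p+p!+1)-1 = p+p!, w ∈ L; and |w| ≥ p.
By the pumping lemma, w = xyz with |xy| ≤ p and |y| ≥ 1.
Since the first p symbols of w are all a's and |xy| ≤ p, y lies entirely in the leading a-block: y = a^k for some k with 1 ≤ k ≤ p.
Since 1 ≤ k ≤ p, k divides p!; set t = 1 + p!/k. Then xy^t z has p + (p!/k)·k = p + p! copies of a. Now the a-count is p+p! and (b-count)-1 = (p+p!+1)-1 = p+p!, so i ≠ j-1 fails. So xy^t z = a^{p+p!} b^{p+p!+1} ∉ L.
This is a contradiction; hence L is not regular.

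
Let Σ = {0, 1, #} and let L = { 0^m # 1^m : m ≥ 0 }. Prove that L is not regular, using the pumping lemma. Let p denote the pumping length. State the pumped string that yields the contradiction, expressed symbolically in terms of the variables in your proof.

0^{p+k} # 1^p

Toward a contradiction, assume L is regular with pumping length p.
Take w = 0^p # 1^p ∈ L with |w| = 2p+1 ≥ p.
The pumping lemma gives a decomposition w = xyz where |xy| ≤ p and y is nonempty.
Because |xy| ≤ p and w begins with p copies of 0, we have y = 0^k with 1 ≤ k ≤ p.
Pump with i = 2: xy^2z = 0^{p+k} # 1^p, which would require p+k = p. But k ≥ 1, so xy^2z ∉ L.
This contradicts the pumping lemma, so L is not regular.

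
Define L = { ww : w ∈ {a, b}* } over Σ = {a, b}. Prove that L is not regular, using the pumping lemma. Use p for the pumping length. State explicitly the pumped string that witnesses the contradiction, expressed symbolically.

Toward a contradiction, assume L is regular with pumping length p.
Take w = a^p b^p a^p b^p = uu where u = a^pb^p; then w ∈ L and |w| = 4p ≥ p.
By the pumping lemma, w = xyz with |xy| ≤ p and |y| > 0.
Since the first p symbols of w are all a's and |xy| ≤ p, y lies entirely in the leading a-block: y = a^k for some k with 1 ≤ k ≤ p.
Pump with i = 2: xy^2z = a^{p+k} b^p a^p b^p, of length 4p+k. Suppose this equals vv. The string starts with a and ends with b, so v does too; thus the boundary between the two copies of v is a b→a transition. There is exactly one such transition, at position 2p+k, so |v| = 2p+k and |vv| = 4p+2k ≠ 4p+k since k ≥ 1. So xy^2z ∉ L.
Contradiction. Therefore L is not regular.

a^{p+k} b^p a^p b^p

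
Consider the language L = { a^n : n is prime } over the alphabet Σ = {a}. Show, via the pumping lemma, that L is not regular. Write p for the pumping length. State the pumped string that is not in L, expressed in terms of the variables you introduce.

a^{q(1+k)}

Assume L is regular. Let p be the pumping length given by the pumping lemma.
Let q be a prime with q ≥ p+2 (infinitely many primes exist), and take w = a^q ∈ L with |w| = q ≥ p.
By the pumping lemma, w = xyz with |xy| ≤ p and |y| > 0.
Then y = a^k for some k with 1 ≤ k ≤ p.
Since 1 ≤ k ≤ p, |xz| = q-k. Pump with i = q+1: |xy^{q+1}z| = (q-k)+(q+1)k = q+qk = q(1+k), which is composite (both factors ≥ 2). So xy^{q+1}z = a^{q(1+k)} ∉ L.
This is a contradiction; hence L is not regular.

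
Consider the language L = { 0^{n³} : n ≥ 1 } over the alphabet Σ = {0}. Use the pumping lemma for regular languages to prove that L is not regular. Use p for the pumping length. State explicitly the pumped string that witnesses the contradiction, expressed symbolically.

Assume L is regular; let p be its pumping constant.
Take w = 0^{p³} ∈ L with |w| = p³ ≥ p.
By the pumping lemma, w = xyz with |xy| ≤ p and |y| > 0.
Then y = 0^k for some k with 1 ≤ k ≤ p.
Pump with i = 2: xy^2z = 0^{p³+k}. Since 1 ≤ k ≤ p, p³ < p³+k ≤ p³+p < p³+3p²+3p+1 = (p+1)³, so p³+k is not a perfect cube. So xy^2z ∉ L.
Contradiction. Therefore L is not regular.

0^{p³+k}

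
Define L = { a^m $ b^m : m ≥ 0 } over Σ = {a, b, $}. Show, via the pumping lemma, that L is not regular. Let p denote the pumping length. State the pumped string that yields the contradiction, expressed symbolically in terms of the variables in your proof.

Assume L is regular. Let p be the pumping length given by the pumping lemma.
Take w = a^p $ b^p ∈ L with |w| = 2p+1 ≥ p.
The pumping lemma gives a decomposition w = xyz where |xy| ≤ p and |y| ≥ 1.
Because |xy| ≤ p and w begins with p copies of a, we have y = a^k with 1 ≤ k ≤ p.
Pump with i = 2: xy^2z = a^{p+k} $ b^p, which would require p+k = p. But k ≥ 1, so xy^2z ∉ L.
This contradicts the pumping lemma, so L is not regular.

a^{p+k} $ b^p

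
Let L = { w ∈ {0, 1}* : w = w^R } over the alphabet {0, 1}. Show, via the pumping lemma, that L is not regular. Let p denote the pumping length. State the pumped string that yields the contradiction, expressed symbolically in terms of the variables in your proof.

0^{p+k} 1 0^p

Toward a contradiction, assume L is regular with pumping length p.
Take w = 0^p 1 0^p, a palindrome of length 2p+1 ≥ p.
Write w = xyz as guaranteed by the lemma, with |xy| ≤ p and |y| ≥ 1.
The first p characters of w are 0's, so xy (and hence y) consists only of 0's. Write y = 0^k, 1 ≤ k ≤ p.
Pump with i = 2: xy^2z = 0^{p+k} 1 0^p. Its reverse is 0^p 1 0^{p+k}, which differs from xy^2z since k ≥ 1. So xy^2z is not a palindrome and xy^2z ∉ L.
This contradicts the pumping lemma, so L is not regular.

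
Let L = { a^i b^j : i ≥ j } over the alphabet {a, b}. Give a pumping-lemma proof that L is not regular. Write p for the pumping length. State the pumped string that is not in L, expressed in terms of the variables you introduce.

a^{p-k} b^p

Assume L is regular; let p be its pumping constant.
Choose w = a^p b^p ∈ L, with |w| = 2p ≥ p.
By the pumping lemma, w = xyz with |xy| ≤ p and y is nonempty.
Because |xy| ≤ p and w begins with p copies of a, we have y = a^k with 1 ≤ k ≤ p.
Consider xy^0z = xz = a^{p-k} b^p. Since k ≥ 1, the a-count p-k is less than p, so i ≥ j fails; thus xz ∉ L.
Contradiction. Therefore L is not regular.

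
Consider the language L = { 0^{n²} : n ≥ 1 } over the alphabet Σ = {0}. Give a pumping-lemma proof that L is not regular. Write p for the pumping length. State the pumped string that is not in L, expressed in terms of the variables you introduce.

Assume L is regular; let p be its pumping constant.
Take w = 0^{p²} ∈ L with |w| = p² ≥ p.
Write w = xyz as guaranteed by the lemma, with |xy| ≤ p and |y| > 0.
Then y = 0^k for some k with 1 ≤ k ≤ p.
Pump with i = 2: xy^2z = 0^{p²+k}. Since 1 ≤ k ≤ p, p² < p²+k ≤ p²+p < (p+1)², so p²+k lies strictly between consecutive squares and is not a perfect square. So xy^2z ∉ L.
Contradiction. Therefore L is not regular.

0^{p²+k}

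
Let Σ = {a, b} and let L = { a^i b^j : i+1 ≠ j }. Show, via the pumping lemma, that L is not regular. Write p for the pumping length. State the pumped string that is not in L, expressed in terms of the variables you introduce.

a^{p+p!} b^{p+p!+1}

Assume L is regular. Let p be the pumping length given by the pumping lemma.
Choose w = a^p b^{p+p!+1}. Since p ≠ (p+p!+1)-1 = p+p!, w ∈ L; and |w| ≥ p.
The pumping lemma gives a decomposition w = xyz where |xy| ≤ p and |y| ≥ 1.
Because |xy| ≤ p and w begins with p copies of a, we have y = a^k with 1 ≤ k ≤ p.
Since 1 ≤ k ≤ p, k divides p!; set t = 1 + p!/k. Then xy^t z has p + (p!/k)·k = p + p! copies of a. Now the a-count is p+p! and (b-count)-1 = (p+p!+1)-1 = p+p!, so i+1 ≠ j fails. So xy^t z = a^{p+p!} b^{p+p!+1} ∉ L.
This contradicts the pumping lemma, so L is not regular.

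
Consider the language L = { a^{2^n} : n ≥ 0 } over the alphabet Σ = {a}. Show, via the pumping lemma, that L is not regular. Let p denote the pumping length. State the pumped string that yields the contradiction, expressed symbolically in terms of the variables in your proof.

Assume L is regular. Let p be the pumping length given by the pumping lemma.
Take w = a^{2^p} ∈ L with |w| = 2^p ≥ p.
The pumping lemma gives a decomposition w = xyz where |xy| ≤ p and y is nonempty.
Then y = a^k for some k with 1 ≤ k ≤ p.
Pump with i = 2: xy^2z = a^{2^p+k}. Since 1 ≤ k ≤ p < 2^p, we have 2^p < 2^p+k < 2^{p+1}, so 2^p+k is not a power of 2. So xy^2z ∉ L.
This is a contradiction; hence L is not regular.

a^{2^p+k}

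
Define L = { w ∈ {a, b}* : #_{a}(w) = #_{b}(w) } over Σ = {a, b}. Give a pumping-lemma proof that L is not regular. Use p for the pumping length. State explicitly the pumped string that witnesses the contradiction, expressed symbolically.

Assume L is regular. Let p be the pumping length given by the pumping lemma.
Choose w = a^p b^p ∈ L with |w| = 2p ≥ p.
By the pumping lemma, w = xyz with |xy| ≤ p and |y| ≥ 1.
Because |xy| ≤ p and w begins with p copies of a, we have y = a^k with 1 ≤ k ≤ p.
Pump with i = 2: xy^2z = a^{p+k} b^p has p+k occurrences of a but only p of b. Since k ≥ 1 the counts differ, so xy^2z ∉ L.
Contradiction. Therefore L is not regular.

a^{p+k} b^p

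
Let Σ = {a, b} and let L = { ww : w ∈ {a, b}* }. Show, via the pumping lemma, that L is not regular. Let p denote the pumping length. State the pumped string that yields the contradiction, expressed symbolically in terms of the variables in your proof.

Assume L is regular. Let p be the pumping length given by the pumping lemma.
Take w = a^p b^p a^p b^p = uu where u = a^pb^p; then w ∈ L and |w| = 4p ≥ p.
By the pumping lemma, w = xyz with |xy| ≤ p and |y| > 0.
Since the first p symbols of w are all a's and |xy| ≤ p, y lies entirely in the leading a-block: y = a^k for some k with 1 ≤ k ≤ p.
Pump with i = 2: xy^2z = a^{p+k} b^p a^p b^p, of length 4p+k. Suppose this equals vv. The string starts with a and ends with b, so v does too; thus the boundary between the two copies of v is a b→a transition. There is exactly one such transition, at position 2p+k, so |v| = 2p+k and |vv| = 4p+2k ≠ 4p+k since k ≥ 1. So xy^2z ∉ L.
This is a contradiction; hence L is not regular.

a^{p+k} b^p a^p b^p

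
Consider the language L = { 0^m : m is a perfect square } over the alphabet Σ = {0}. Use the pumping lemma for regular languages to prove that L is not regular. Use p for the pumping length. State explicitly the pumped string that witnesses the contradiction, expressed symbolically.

Suppose for contradiction that L is regular, and let p be the pumping length.
Take w = 0^{p²} ∈ L with |w| = p² ≥ p.
Write w = xyz as guaranteed by the lemma, with |xy| ≤ p and |y| ≥ 1.
Then y = 0^k for some k with 1 ≤ k ≤ p.
Pump with i = 2: xy^2z = 0^{p²+k}. Since 1 ≤ k ≤ p, p² < p²+k ≤ p²+p < (p+1)², so p²+k lies strictly between consecutive squares and is not a perfect square. So xy^2z ∉ L.
This contradicts the pumping lemma, so L is not regular.

0^{p²+k}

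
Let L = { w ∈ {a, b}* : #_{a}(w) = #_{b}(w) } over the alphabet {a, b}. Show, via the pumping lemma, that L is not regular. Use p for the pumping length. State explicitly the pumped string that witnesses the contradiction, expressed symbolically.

Assume L is regular. Let p be the pumping length given by the pumping lemma.
Choose w = a^p b^p ∈ L with |w| = 2p ≥ p.
By the pumping lemma, w = xyz with |xy| ≤ p and |y| > 0.
The first p characters of w are a's, so xy (and hence y) consists only of a's. Write y = a^k, 1 ≤ k ≤ p.
Pump with i = 2: xy^2z = a^{p+k} b^p has p+k occurrences of a but only p of b. Since k ≥ 1 the counts differ, so xy^2z ∉ L.
Contradiction. Therefore L is not regular.

a^{p+k} b^p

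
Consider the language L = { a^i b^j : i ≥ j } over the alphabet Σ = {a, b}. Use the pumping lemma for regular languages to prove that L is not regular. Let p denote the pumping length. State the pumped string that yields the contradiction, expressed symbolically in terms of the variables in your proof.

a^{p-k} b^p

Suppose for contradiction that L is regular, and let p be the pumping length.
Choose w = a^p b^p ∈ L, with |w| = 2p ≥ p.
Write w = xyz as guaranteed by the lemma, with |xy| ≤ p and y is nonempty.
Because |xy| ≤ p and w begins with p copies of a, we have y = a^k with 1 ≤ k ≤ p.
Consider xy^0z = xz = a^{p-k} b^p. Since k ≥ 1, the a-count p-k is less than p, so i ≥ j fails; thus xz ∉ L.
Contradiction. Therefore L is not regular.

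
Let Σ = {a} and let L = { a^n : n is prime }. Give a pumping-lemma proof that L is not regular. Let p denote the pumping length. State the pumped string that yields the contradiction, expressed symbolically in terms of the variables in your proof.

a^{q(1+k)}

Toward a contradiction, assume L is regular with pumping length p.
Let q be a prime with q ≥ p+2 (infinitely many primes exist), and take w = a^q ∈ L with |w| = q ≥ p.
Write w = xyz as guaranteed by the lemma, with |xy| ≤ p and |y| ≥ 1.
Then y = a^k for some k with 1 ≤ k ≤ p.
Since 1 ≤ k ≤ p, |xz| = q-k. Pump with i = q+1: |xy^{q+1}z| = (q-k)+(q+1)k = q+qk = q(1+k), which is composite (both factors ≥ 2). So xy^{q+1}z = a^{q(1+k)} ∉ L.
This is a contradiction; hence L is not regular.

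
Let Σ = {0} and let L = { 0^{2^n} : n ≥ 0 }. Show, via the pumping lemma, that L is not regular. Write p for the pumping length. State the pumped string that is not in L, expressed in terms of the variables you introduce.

Suppose for contradiction that L is regular, and let p be the pumping length.
Take w = 0^{2^p} ∈ L with |w| = 2^p ≥ p.
Write w = xyz as guaranteed by the lemma, with |xy| ≤ p and y is nonempty.
Then y = 0^k for some k with 1 ≤ k ≤ p.
Pump with i = 2: xy^2z = 0^{2^p+k}. Since 1 ≤ k ≤ p < 2^p, we have 2^p < 2^p+k < 2^{p+1}, so 2^p+k is not a power of 2. So xy^2z ∉ L.
Contradiction. Therefore L is not regular.

0^{2^p+k}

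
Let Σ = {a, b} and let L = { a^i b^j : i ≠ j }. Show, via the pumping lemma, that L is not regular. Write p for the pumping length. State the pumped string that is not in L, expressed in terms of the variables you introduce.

Assume L is regular. Let p be the pumping length given by the pumping lemma.
Choose w = a^p b^{p+p!}. Since p ≠ p+p!, w ∈ L; and |w| ≥ p.
The pumping lemma gives a decomposition w = xyz where |xy| ≤ p and y is nonempty.
Because |xy| ≤ p and w begins with p copies of a, we have y = a^k with 1 ≤ k ≤ p.
Since 1 ≤ k ≤ p, k divides p!; set t = 1 + p!/k. Then xy^t z has p + (p!/k)·k = p + p! copies of a. Now the a-count equals the b-count, so i ≠ j fails. So xy^t z = a^{p+p!} b^{p+p!} ∉ L.
This contradicts the pumping lemma, so L is not regular.

a^{p+p!} b^{p+p!}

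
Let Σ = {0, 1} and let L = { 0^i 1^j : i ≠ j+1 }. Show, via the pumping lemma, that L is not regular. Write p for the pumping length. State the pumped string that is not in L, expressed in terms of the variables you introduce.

0^{p+p!} 1^{p+p!-1}

Suppose for contradiction that L is regular, and let p be the pumping length.
Choose w = 0^p 1^{p+p!-1}. Since p ≠ (p+p!-1)+1 = p+p!, w ∈ L; and |w| ≥ p.
The pumping lemma gives a decomposition w = xyz where |xy| ≤ p and y is nonempty.
The first p characters of w are 0's, so xy (and hence y) consists only of 0's. Write y = 0^k, 1 ≤ k ≤ p.
Since 1 ≤ k ≤ p, k divides p!; set t = 1 + p!/k. Then xy^t z has p + (p!/k)·k = p + p! copies of 0. Now the 0-count is p+p! and (1-count)+1 = (p+p!-1)+1 = p+p!, so i ≠ j+1 fails. So xy^t z = 0^{p+p!} 1^{p+p!-1} ∉ L.
This contradicts the pumping lemma, so L is not regular.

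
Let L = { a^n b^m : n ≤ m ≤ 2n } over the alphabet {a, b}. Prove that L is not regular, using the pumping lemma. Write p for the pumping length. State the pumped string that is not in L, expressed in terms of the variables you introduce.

Assume L is regular; let p be its pumping constant.
Take w = a^p b^p ∈ L (since p ≤ p ≤ 2p), with |w| = 2p ≥ p.
By the pumping lemma, w = xyz with |xy| ≤ p and y is nonempty.
Because |xy| ≤ p and w begins with p copies of a, we have y = a^k with 1 ≤ k ≤ p.
Pump with i = 2: xy^2z = a^{p+k} b^p. Now n = p+k > p = m, so the condition n ≤ m fails. Thus xy^2z ∉ L.
This contradicts the pumping lemma, so L is not regular.

a^{p+k} b^p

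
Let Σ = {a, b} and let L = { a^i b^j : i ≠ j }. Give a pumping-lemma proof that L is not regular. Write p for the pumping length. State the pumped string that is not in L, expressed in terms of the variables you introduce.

a^{p+p!} b^{p+p!}

Suppose for contradiction that L is regular, and let p be the pumping length.
Choose w = a^p b^{p+p!}. Since p ≠ p+p!, w ∈ L; and |w| ≥ p.
Write w = xyz as guaranteed by the lemma, with |xy| ≤ p and y is nonempty.
Because |xy| ≤ p and w begins with p copies of a, we have y = a^k with 1 ≤ k ≤ p.
Since 1 ≤ k ≤ p, k divides p!; set t = 1 + p!/k. Then xy^t z has p + (p!/k)·k = p + p! copies of a. Now the a-count equals the b-count, so i ≠ j fails. So xy^t z = a^{p+p!} b^{p+p!} ∉ L.
This contradicts the pumping lemma, so L is not regular.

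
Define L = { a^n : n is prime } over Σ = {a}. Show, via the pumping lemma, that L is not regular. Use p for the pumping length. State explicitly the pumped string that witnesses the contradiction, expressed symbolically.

a^{q(1+k)}

Suppose for contradiction that L is regular, and let p be the pumping length.
Let q be a prime with q ≥ p+2 (infinitely many primes exist), and take w = a^q ∈ L with |w| = q ≥ p.
By the pumping lemma, w = xyz with |xy| ≤ p and |y| > 0.
Then y = a^k for some k with 1 ≤ k ≤ p.
Since 1 ≤ k ≤ p, |xz| = q-k. Pump with i = q+1: |xy^{q+1}z| = (q-k)+(q+1)k = q+qk = q(1+k), which is composite (both factors ≥ 2). So xy^{q+1}z = a^{q(1+k)} ∉ L.
This contradicts the pumping lemma, so L is not regular.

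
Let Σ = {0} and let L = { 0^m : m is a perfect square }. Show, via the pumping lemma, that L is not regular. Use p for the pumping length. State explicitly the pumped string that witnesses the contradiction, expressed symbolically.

Assume L is regular; let p be its pumping constant.
Take w = 0^{p²} ∈ L with |w| = p² ≥ p.
By the pumping lemma, w = xyz with |xy| ≤ p and |y| ≥ 1.
Then y = 0^k for some k with 1 ≤ k ≤ p.
Pump with i = 2: xy^2z = 0^{p²+k}. Since 1 ≤ k ≤ p, p² < p²+k ≤ p²+p < (p+1)², so p²+k lies strictly between consecutive squares and is not a perfect square. So xy^2z ∉ L.
This contradicts the pumping lemma, so L is not regular.

0^{p²+k}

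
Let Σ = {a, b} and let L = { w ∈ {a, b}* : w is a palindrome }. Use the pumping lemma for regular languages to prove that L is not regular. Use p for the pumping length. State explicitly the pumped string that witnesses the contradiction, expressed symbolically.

Suppose for contradiction that L is regular, and let p be the pumping length.
Take w = a^p b a^p, a palindrome of length 2p+1 ≥ p.
Write w = xyz as guaranteed by the lemma, with |xy| ≤ p and y is nonempty.
Because |xy| ≤ p and w begins with p copies of a, we have y = a^k with 1 ≤ k ≤ p.
Pump with i = 2: xy^2z = a^{p+k} b a^p. Its reverse is a^p b a^{p+k}, which differs from xy^2z since k ≥ 1. So xy^2z is not a palindrome and xy^2z ∉ L.
Contradiction. Therefore L is not regular.

a^{p+k} b a^p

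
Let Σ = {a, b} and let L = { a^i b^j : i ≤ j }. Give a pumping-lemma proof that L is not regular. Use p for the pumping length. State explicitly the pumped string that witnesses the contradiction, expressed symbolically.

Assume L is regular. Let p be the pumping length given by the pumping lemma.
Choose w = a^p b^p ∈ L, with |w| = 2p ≥ p.
By the pumping lemma, w = xyz with |xy| ≤ p and y is nonempty.
The first p characters of w are a's, so xy (and hence y) consists only of a's. Write y = a^k, 1 ≤ k ≤ p.
Consider xy^2z = a^{p+k} b^p. Since k ≥ 1, the a-count p+k exceeds the b-count p, so i ≤ j fails; thus xy^2z ∉ L.
This is a contradiction; hence L is not regular.

a^{p+k} b^p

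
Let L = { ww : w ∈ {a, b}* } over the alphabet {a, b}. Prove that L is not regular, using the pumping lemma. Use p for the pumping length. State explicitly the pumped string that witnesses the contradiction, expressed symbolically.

a^{p+k} b^p a^p b^p

Toward a contradiction, assume L is regular with pumping length p.
Take w = a^p b^p a^p b^p = uu where u = a^pb^p; then w ∈ L and |w| = 4p ≥ p.
By the pumping lemma, w = xyz with |xy| ≤ p and y is nonempty.
Because |xy| ≤ p and w begins with p copies of a, we have y = a^k with 1 ≤ k ≤ p.
Pump with i = 2: xy^2z = a^{p+k} b^p a^p b^p, of length 4p+k. Suppose this equals vv. The string starts with a and ends with b, so v does too; thus the boundary between the two copies of v is a b→a transition. There is exactly one such transition, at position 2p+k, so |v| = 2p+k and |vv| = 4p+2k ≠ 4p+k since k ≥ 1. So xy^2z ∉ L.
Contradiction. Therefore L is not regular.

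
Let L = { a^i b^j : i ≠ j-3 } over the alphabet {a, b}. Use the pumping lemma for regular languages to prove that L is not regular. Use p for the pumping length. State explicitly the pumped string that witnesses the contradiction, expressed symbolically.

Toward a contradiction, assume L is regular with pumping length p.
Choose w = a^p b^{p+p!+3}. Since p ≠ (p+p!+3)-3 = p+p!, w ∈ L; and |w| ≥ p.
Write w = xyz as guaranteed by the lemma, with |xy| ≤ p and |y| > 0.
The first p characters of w are a's, so xy (and hence y) consists only of a's. Write y = a^k, 1 ≤ k ≤ p.
Since 1 ≤ k ≤ p, k divides p!; set t = 1 + p!/k. Then xy^t z has p + (p!/k)·k = p + p! copies of a. Now the a-count is p+p! and (b-count)-3 = (p+p!+3)-3 = p+p!, so i ≠ j-3 fails. So xy^t z = a^{p+p!} b^{p+p!+3} ∉ L.
This contradicts the pumping lemma, so L is not regular.

a^{p+p!} b^{p+p!+3}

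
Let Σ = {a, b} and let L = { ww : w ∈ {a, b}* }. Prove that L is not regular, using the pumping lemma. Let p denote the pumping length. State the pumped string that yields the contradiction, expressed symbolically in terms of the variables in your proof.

Assume L is regular; let p be its pumping constant.
Take w = a^p b^p a^p b^p = uu where u = a^pb^p; then w ∈ L and |w| = 4p ≥ p.
By the pumping lemma, w = xyz with |xy| ≤ p and y is nonempty.
Because |xy| ≤ p and w begins with p copies of a, we have y = a^k with 1 ≤ k ≤ p.
Pump with i = 2: xy^2z = a^{p+k} b^p a^p b^p, of length 4p+k. Suppose this equals vv. The string starts with a and ends with b, so v does too; thus the boundary between the two copies of v is a b→a transition. There is exactly one such transition, at position 2p+k, so |v| = 2p+k and |vv| = 4p+2k ≠ 4p+k since k ≥ 1. So xy^2z ∉ L.
This is a contradiction; hence L is not regular.

a^{p+k} b^p a^p b^p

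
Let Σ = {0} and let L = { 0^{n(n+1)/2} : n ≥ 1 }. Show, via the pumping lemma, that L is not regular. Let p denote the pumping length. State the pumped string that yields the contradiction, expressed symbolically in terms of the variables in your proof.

Toward a contradiction, assume L is regular with pumping length p.
Take w = 0^{p(p+1)/2} ∈ L with |w| = p(p+1)/2 ≥ p.
The pumping lemma gives a decomposition w = xyz where |xy| ≤ p and y is nonempty.
Then y = 0^k for some k with 1 ≤ k ≤ p.
Pump with i = 2: xy^2z = 0^{p(p+1)/2+k}. Since 1 ≤ k ≤ p, p(p+1)/2 < p(p+1)/2+k ≤ p(p+1)/2+p < (p+1)(p+2)/2, so p(p+1)/2+k is strictly between consecutive triangular numbers. So xy^2z ∉ L.
This contradicts the pumping lemma, so L is not regular.

0^{p(p+1)/2+k}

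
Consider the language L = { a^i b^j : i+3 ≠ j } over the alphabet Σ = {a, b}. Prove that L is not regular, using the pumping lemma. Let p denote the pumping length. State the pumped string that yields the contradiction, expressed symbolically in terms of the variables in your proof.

a^{p+p!} b^{p+p!+3}

Suppose for contradiction that L is regular, and let p be the pumping length.
Choose w = a^p b^{p+p!+3}. Since p ≠ (p+p!+3)-3 = p+p!, w ∈ L; and |w| ≥ p.
Write w = xyz as guaranteed by the lemma, with |xy| ≤ p and |y| ≥ 1.
Because |xy| ≤ p and w begins with p copies of a, we have y = a^k with 1 ≤ k ≤ p.
Since 1 ≤ k ≤ p, k divides p!; set t = 1 + p!/k. Then xy^t z has p + (p!/k)·k = p + p! copies of a. Now the a-count is p+p! and (b-count)-3 = (p+p!+3)-3 = p+p!, so i+3 ≠ j fails. So xy^t z = a^{p+p!} b^{p+p!+3} ∉ L.
This contradicts the pumping lemma, so L is not regular.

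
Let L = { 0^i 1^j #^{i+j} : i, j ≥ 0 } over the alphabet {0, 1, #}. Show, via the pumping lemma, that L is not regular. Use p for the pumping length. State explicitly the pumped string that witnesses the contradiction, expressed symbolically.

Toward a contradiction, assume L is regular with pumping length p.
Take w = 0^p 1^p #^{2p} ∈ L (with i=j=p, i+j=2p), |w| = 4p ≥ p.
Write w = xyz as guaranteed by the lemma, with |xy| ≤ p and |y| ≥ 1.
Because |xy| ≤ p and w begins with p copies of 0, we have y = 0^k with 1 ≤ k ≤ p.
Consider xy^2z = 0^{p+k} 1^p #^{2p}. Now the 0- and 1-counts sum to 2p+k, but the #-count is 2p ≠ 2p+k. So xy^2z ∉ L.
This contradicts the pumping lemma, so L is not regular.

0^{p+k} 1^p #^{2p}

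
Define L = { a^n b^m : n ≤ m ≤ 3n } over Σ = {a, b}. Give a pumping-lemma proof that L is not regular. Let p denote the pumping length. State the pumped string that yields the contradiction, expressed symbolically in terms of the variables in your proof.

a^{p+k} b^p

Suppose for contradiction that L is regular, and let p be the pumping length.
Take w = a^p b^p ∈ L (since p ≤ p ≤ 3p), with |w| = 2p ≥ p.
By the pumping lemma, w = xyz with |xy| ≤ p and y is nonempty.
Because |xy| ≤ p and w begins with p copies of a, we have y = a^k with 1 ≤ k ≤ p.
Pump with i = 2: xy^2z = a^{p+k} b^p. Now n = p+k > p = m, so the condition n ≤ m fails. Thus xy^2z ∉ L.
This contradicts the pumping lemma, so L is not regular.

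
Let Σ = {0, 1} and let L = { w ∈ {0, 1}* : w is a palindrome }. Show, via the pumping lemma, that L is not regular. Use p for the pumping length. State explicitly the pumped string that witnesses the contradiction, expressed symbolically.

0^{p+k} 1 0^p

Toward a contradiction, assume L is regular with pumping length p.
Take w = 0^p 1 0^p, a palindrome of length 2p+1 ≥ p.
By the pumping lemma, w = xyz with |xy| ≤ p and |y| > 0.
The first p characters of w are 0's, so xy (and hence y) consists only of 0's. Write y = 0^k, 1 ≤ k ≤ p.
Pump with i = 2: xy^2z = 0^{p+k} 1 0^p. Its reverse is 0^p 1 0^{p+k}, which differs from xy^2z since k ≥ 1. So xy^2z is not a palindrome and xy^2z ∉ L.
This contradicts the pumping lemma, so L is not regular.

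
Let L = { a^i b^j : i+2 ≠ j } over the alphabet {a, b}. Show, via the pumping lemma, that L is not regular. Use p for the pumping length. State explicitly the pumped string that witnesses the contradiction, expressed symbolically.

Toward a contradiction, assume L is regular with pumping length p.
Choose w = a^p b^{p+p!+2}. Since p ≠ (p+p!+2)-2 = p+p!, w ∈ L; and |w| ≥ p.
The pumping lemma gives a decomposition w = xyz where |xy| ≤ p and y is nonempty.
The first p characters of w are a's, so xy (and hence y) consists only of a's. Write y = a^k, 1 ≤ k ≤ p.
Since 1 ≤ k ≤ p, k divides p!; set t = 1 + p!/k. Then xy^t z has p + (p!/k)·k = p + p! copies of a. Now the a-count is p+p! and (b-count)-2 = (p+p!+2)-2 = p+p!, so i+2 ≠ j fails. So xy^t z = a^{p+p!} b^{p+p!+2} ∉ L.
This is a contradiction; hence L is not regular.

a^{p+p!} b^{p+p!+2}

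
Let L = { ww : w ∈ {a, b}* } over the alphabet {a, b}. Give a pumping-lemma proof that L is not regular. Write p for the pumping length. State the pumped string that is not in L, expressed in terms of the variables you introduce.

Assume L is regular. Let p be the pumping length given by the pumping lemma.
Take w = a^p b^p a^p b^p = uu where u = a^pb^p; then w ∈ L and |w| = 4p ≥ p.
The pumping lemma gives a decomposition w = xyz where |xy| ≤ p and |y| > 0.
Because |xy| ≤ p and w begins with p copies of a, we have y = a^k with 1 ≤ k ≤ p.
Pump with i = 2: xy^2z = a^{p+k} b^p a^p b^p, of length 4p+k. Suppose this equals vv. The string starts with a and ends with b, so v does too; thus the boundary between the two copies of v is a b→a transition. There is exactly one such transition, at position 2p+k, so |v| = 2p+k and |vv| = 4p+2k ≠ 4p+k since k ≥ 1. So xy^2z ∉ L.
This contradicts the pumping lemma, so L is not regular.

a^{p+k} b^p a^p b^p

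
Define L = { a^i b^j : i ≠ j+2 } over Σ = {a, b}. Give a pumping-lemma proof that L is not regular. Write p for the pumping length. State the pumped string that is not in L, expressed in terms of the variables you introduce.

Toward a contradiction, assume L is regular with pumping length p.
Choose w = a^p b^{p+p!-2}. Since p ≠ (p+p!-2)+2 = p+p!, w ∈ L; and |w| ≥ p.
Write w = xyz as guaranteed by the lemma, with |xy| ≤ p and |y| ≥ 1.
Because |xy| ≤ p and w begins with p copies of a, we have y = a^k with 1 ≤ k ≤ p.
Since 1 ≤ k ≤ p, k divides p!; set t = 1 + p!/k. Then xy^t z has p + (p!/k)·k = p + p! copies of a. Now the a-count is p+p! and (b-count)+2 = (p+p!-2)+2 = p+p!, so i ≠ j+2 fails. So xy^t z = a^{p+p!} b^{p+p!-2} ∉ L.
This contradicts the pumping lemma, so L is not regular.

a^{p+p!} b^{p+p!-2}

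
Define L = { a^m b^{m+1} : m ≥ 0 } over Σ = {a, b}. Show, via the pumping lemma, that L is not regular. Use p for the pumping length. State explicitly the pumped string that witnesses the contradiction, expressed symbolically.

a^{p+k} b^{p+1}

Assume L is regular; let p be its pumping constant.
Let w = a^p b^{p+1} ∈ L; note |w| = 2p+1 ≥ p.
The pumping lemma gives a decomposition w = xyz where |xy| ≤ p and |y| ≥ 1.
Since the first p symbols of w are all a's and |xy| ≤ p, y lies entirely in the leading a-block: y = a^k for some k with 1 ≤ k ≤ p.
Pump with i = 2: xy^2z = a^{p+k} b^{p+1}. For this to lie in L we would need p+1 = (p+k)+1, which forces k = 0. But k ≥ 1, so xy^2z ∉ L.
Contradiction. Therefore L is not regular.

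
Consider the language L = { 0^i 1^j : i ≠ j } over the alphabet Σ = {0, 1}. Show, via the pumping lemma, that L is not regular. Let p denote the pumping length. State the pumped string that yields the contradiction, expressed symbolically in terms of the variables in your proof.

0^{p+p!} 1^{p+p!}

Assume L is regular; let p be its pumping constant.
Choose w = 0^p 1^{p+p!}. Since p ≠ p+p!, w ∈ L; and |w| ≥ p.
By the pumping lemma, w = xyz with |xy| ≤ p and |y| ≥ 1.
Since the first p symbols of w are all 0's and |xy| ≤ p, y lies entirely in the leading 0-block: y = 0^k for some k with 1 ≤ k ≤ p.
Since 1 ≤ k ≤ p, k divides p!; set t = 1 + p!/k. Then xy^t z has p + (p!/k)·k = p + p! copies of 0. Now the 0-count equals the 1-count, so i ≠ j fails. So xy^t z = 0^{p+p!} 1^{p+p!} ∉ L.
This contradicts the pumping lemma, so L is not regular.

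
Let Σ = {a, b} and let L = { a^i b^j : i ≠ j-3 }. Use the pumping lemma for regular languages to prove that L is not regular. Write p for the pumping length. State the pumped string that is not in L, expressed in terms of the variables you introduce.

Suppose for contradiction that L is regular, and let p be the pumping length.
Choose w = a^p b^{p+p!+3}. Since p ≠ (p+p!+3)-3 = p+p!, w ∈ L; and |w| ≥ p.
Write w = xyz as guaranteed by the lemma, with |xy| ≤ p and |y| > 0.
The first p characters of w are a's, so xy (and hence y) consists only of a's. Write y = a^k, 1 ≤ k ≤ p.
Since 1 ≤ k ≤ p, k divides p!; set t = 1 + p!/k. Then xy^t z has p + (p!/k)·k = p + p! copies of a. Now the a-count is p+p! and (b-count)-3 = (p+p!+3)-3 = p+p!, so i ≠ j-3 fails. So xy^t z = a^{p+p!} b^{p+p!+3} ∉ L.
This contradicts the pumping lemma, so L is not regular.

a^{p+p!} b^{p+p!+3}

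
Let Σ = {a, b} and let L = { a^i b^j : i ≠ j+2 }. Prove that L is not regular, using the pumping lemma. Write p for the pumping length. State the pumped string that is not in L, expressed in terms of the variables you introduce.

Assume L is regular; let p be its pumping constant.
Choose w = a^p b^{p+p!-2}. Since p ≠ (p+p!-2)+2 = p+p!, w ∈ L; and |w| ≥ p.
The pumping lemma gives a decomposition w = xyz where |xy| ≤ p and |y| > 0.
The first p characters of w are a's, so xy (and hence y) consists only of a's. Write y = a^k, 1 ≤ k ≤ p.
Since 1 ≤ k ≤ p, k divides p!; set t = 1 + p!/k. Then xy^t z has p + (p!/k)·k = p + p! copies of a. Now the a-count is p+p! and (b-count)+2 = (p+p!-2)+2 = p+p!, so i ≠ j+2 fails. So xy^t z = a^{p+p!} b^{p+p!-2} ∉ L.
This is a contradiction; hence L is not regular.

a^{p+p!} b^{p+p!-2}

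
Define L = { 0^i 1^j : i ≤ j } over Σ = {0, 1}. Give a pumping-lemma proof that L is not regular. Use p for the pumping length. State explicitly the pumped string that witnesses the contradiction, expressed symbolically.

Toward a contradiction, assume L is regular with pumping length p.
Choose w = 0^p 1^p ∈ L, with |w| = 2p ≥ p.
The pumping lemma gives a decomposition w = xyz where |xy| ≤ p and |y| > 0.
The first p characters of w are 0's, so xy (and hence y) consists only of 0's. Write y = 0^k, 1 ≤ k ≤ p.
Consider xy^2z = 0^{p+k} 1^p. Since k ≥ 1, the 0-count p+k exceeds the 1-count p, so i ≤ j fails; thus xy^2z ∉ L.
This is a contradiction; hence L is not regular.

0^{p+k} 1^p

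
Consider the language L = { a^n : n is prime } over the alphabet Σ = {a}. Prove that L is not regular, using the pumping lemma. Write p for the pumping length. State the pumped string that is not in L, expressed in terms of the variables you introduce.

Assume L is regular; let p be its pumping constant.
Let q be a prime with q ≥ p+2 (infinitely many primes exist), and take w = a^q ∈ L with |w| = q ≥ p.
The pumping lemma gives a decomposition w = xyz where |xy| ≤ p and |y| > 0.
Then y = a^k for some k with 1 ≤ k ≤ p.
Since 1 ≤ k ≤ p, |xz| = q-k. Pump with i = q+1: |xy^{q+1}z| = (q-k)+(q+1)k = q+qk = q(1+k), which is composite (both factors ≥ 2). So xy^{q+1}z = a^{q(1+k)} ∉ L.
Contradiction. Therefore L is not regular.

a^{q(1+k)}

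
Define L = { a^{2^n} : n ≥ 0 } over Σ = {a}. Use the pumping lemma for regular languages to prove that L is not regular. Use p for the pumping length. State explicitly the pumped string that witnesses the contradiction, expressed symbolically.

a^{2^p+k}

Assume L is regular; let p be its pumping constant.
Take w = a^{2^p} ∈ L with |w| = 2^p ≥ p.
Write w = xyz as guaranteed by the lemma, with |xy| ≤ p and |y| ≥ 1.
Then y = a^k for some k with 1 ≤ k ≤ p.
Pump with i = 2: xy^2z = a^{2^p+k}. Since 1 ≤ k ≤ p < 2^p, we have 2^p < 2^p+k < 2^{p+1}, so 2^p+k is not a power of 2. So xy^2z ∉ L.
Contradiction. Therefore L is not regular.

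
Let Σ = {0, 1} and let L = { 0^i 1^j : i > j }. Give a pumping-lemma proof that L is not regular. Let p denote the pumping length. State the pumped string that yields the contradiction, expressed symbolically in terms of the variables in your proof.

Assume L is regular; let p be its pumping constant.
Choose w = 0^{p+1} 1^p ∈ L, with |w| = 2p+1 ≥ p.
Write w = xyz as guaranteed by the lemma, with |xy| ≤ p and |y| ≥ 1.
Because |xy| ≤ p and w begins with p copies of 0, we have y = 0^k with 1 ≤ k ≤ p.
Consider xy^0z = xz = 0^{p+1-k} 1^p. Since k ≥ 1, the 0-count p+1-k is at most p, so i > j fails; thus xz ∉ L.
This contradicts the pumping lemma, so L is not regular.

0^{p+1-k} 1^p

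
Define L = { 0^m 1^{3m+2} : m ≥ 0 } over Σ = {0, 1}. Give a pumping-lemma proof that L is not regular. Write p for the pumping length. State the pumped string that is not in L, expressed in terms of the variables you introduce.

0^{p+k} 1^{3p+2}

Assume L is regular. Let p be the pumping length given by the pumping lemma.
Take w = 0^p 1^{3p+2}. Then w ∈ L and |w| = 4p+2 ≥ p.
By the pumping lemma, w = xyz with |xy| ≤ p and y is nonempty.
The first p characters of w are 0's, so xy (and hence y) consists only of 0's. Write y = 0^k, 1 ≤ k ≤ p.
Pump with i = 2: xy^2z = 0^{p+k} 1^{3p+2}. For this to lie in L we would need 3p+2 = 3(p+k)+2, which forces k = 0. But k ≥ 1, so xy^2z ∉ L.
This is a contradiction; hence L is not regular.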